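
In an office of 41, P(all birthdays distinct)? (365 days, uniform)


P(all different) = Π(365-i)/365 for i=0..40
= (365/365)×(364/365)×...×(325/365)
= 0.096848

P ≈ 0.0968 ≈ 9.68%


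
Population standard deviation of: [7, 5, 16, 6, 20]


Mean = 54/5
  (7-54/5)²=361/25
  (5-54/5)²=841/25
  (16-54/5)²=676/25
  (6-54/5)²=576/25
  (20-54/5)²=2116/25
Σ(x-μ)² = 914/5
σ² = (914/5)/5 = 914/25

σ = √(914/25) ≈ 6.0465


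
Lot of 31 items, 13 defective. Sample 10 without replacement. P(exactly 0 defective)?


Hypergeometric: C(13,0)×C(18,10)/C(31,10)
= 1×43758/44352165 = 102/103385

P(X=0) = 102/103385 ≈ 0.10%


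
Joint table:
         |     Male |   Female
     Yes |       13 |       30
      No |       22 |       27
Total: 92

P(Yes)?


P(Yes) = (13+30)/92 = 43/92

P(Yes) = 43/92 ≈ 46.74%


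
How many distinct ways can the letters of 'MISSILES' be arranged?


Letters: 8, freq: {'M': 1, 'I': 2, 'S': 3, 'L': 1, 'E': 1}
8!/(1!×2!×3!×1!×1!) = 40320/12 = 3360

3360


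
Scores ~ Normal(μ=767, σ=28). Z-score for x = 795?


z = (x - μ)/σ = (795 - 767)/28 = 1.0

z = 1.0


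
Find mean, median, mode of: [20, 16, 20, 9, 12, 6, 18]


Sorted: [6, 9, 12, 16, 18, 20, 20]
Mean = 101/7
Median = 16
Freq: {20: 2, 16: 1, 9: 1, 12: 1, 6: 1, 18: 1}
Mode: [20]

Mean=101/7, Median=16, Mode=20


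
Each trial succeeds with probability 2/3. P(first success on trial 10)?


Geometric: P(X=10) = (1-p)^(k-1)×p = (1/3)^9×2/3 = 2/59049

P(X=10) = 2/59049 ≈ 0.00%


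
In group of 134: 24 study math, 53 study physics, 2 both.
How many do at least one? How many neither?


|A∪B| = 24+53-2 = 75
Neither = 134-75 = 59

At least one: 75; Neither: 59


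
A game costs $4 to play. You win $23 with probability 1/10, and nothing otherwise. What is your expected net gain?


E[gain] = (23-4)×1/10 + (-4)×9/10
= 19/10 - 18/5 = -17/10

Expected net gain = $-17/10 ≈ $-1.70


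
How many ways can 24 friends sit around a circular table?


Circular arrangements of 24 distinct objects: fix one position to break rotational symmetry.
(n-1)! = 23! = 25852016738884976640000

25852016738884976640000


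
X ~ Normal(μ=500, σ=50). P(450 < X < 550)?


z₁=(450-500)/50=-1.0, z₂=(550-500)/50=1.0
P = Φ(1.0) - Φ(-1.0) = 0.841345 - 0.158655 = 0.682690 ≈ 0.6827

P(450 < X < 550) ≈ 0.6827


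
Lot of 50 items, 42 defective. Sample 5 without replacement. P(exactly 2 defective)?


Hypergeometric: C(42,2)×C(8,3)/C(50,5)
= 861×56/2118760 = 123/5405

P(X=2) = 123/5405 ≈ 2.28%


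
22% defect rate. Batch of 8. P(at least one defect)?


P(all good) = (39/50)^8 = 5352009260481/39062500000000
P(≥1 defect) = 33710490739519/39062500000000

P = 33710490739519/39062500000000 ≈ 86.30%


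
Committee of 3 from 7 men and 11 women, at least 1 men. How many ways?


Count by #men:
  1M,2W: C(7,1)×C(11,2)=385
  2M,1W: C(7,2)×C(11,1)=231
  3M,0W: C(7,3)×C(11,0)=35
Total = 651

651


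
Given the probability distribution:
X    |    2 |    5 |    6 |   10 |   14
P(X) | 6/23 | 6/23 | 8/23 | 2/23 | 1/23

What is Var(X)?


E[X] = 124/23
E[X²] = 858/23
Var(X) = E[X²] - (E[X])² = 858/23 - 15376/529 = 4358/529

Var(X) = 4358/529 ≈ 8.2382


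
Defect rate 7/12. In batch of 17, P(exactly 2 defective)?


Binomial: P(X=2) = C(17,2)×p^2×(1-p)^15
= 136 × 49/144 × 30517578125/15407021574586368 = 25421142578125/277326388342554624

P(X=2) = 25421142578125/277326388342554624 ≈ 0.01%


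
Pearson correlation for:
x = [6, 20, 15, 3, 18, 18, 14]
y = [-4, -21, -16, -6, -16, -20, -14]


n=7, Σx=94, Σy=-97, Σxy=-1546, Σx²=1514, Σy²=1601
r = (7×(-1546) - 94×(-97))/√((7×1514 - 94²)(7×1601 - (-97)²))
= -1704/√(1762×1798) = -1704/√3168076 ≈ -1704/1779.9090 ≈ -0.9574

r ≈ -0.9574


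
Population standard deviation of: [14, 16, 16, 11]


Mean = 57/4
  (14-57/4)²=1/16
  (16-57/4)²=49/16
  (16-57/4)²=49/16
  (11-57/4)²=169/16
Σ(x-μ)² = 67/4
σ² = (67/4)/4 = 67/16

σ = √(67/16) ≈ 2.0463


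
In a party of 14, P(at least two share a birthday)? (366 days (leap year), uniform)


P(all different) = Π(366-i)/366 for i=0..13
= 0.777440
P(match) = 1 - 0.777440 = 0.222560

P ≈ 0.2226 ≈ 22.26%


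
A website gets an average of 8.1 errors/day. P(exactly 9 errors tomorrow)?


Poisson(λ=8.1): P(X=9) = e^(-λ)×λ^k/k!
= e^(-8.1) × 8.1^9 / 9!
≈ 0.0003035391381 × 150094635.297 / 362880 ≈ 0.125550

P(X=9) ≈ 0.125550 ≈ 12.56%


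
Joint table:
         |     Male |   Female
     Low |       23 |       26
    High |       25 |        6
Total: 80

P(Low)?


P(Low) = (23+26)/80 = 49/80

P(Low) = 49/80 ≈ 61.25%


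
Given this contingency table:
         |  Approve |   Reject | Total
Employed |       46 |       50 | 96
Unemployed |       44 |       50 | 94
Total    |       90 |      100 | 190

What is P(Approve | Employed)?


P(Approve | Employed) = 46/(46+50) = 46/96 = 23/48

P(Approve|Employed) = 23/48 ≈ 47.92%


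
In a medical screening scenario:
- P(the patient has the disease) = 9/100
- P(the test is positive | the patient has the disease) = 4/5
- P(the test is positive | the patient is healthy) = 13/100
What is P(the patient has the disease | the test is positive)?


Using Bayes' theorem:
P(A|B) = P(B|A)·P(A) / P(B)

P(the test is positive) = 4/5 × 9/100 + 13/100 × 91/100
= 9/125 + 1183/10000 = 1903/10000

P(the patient has the disease|the test is positive) = (9/125) / (1903/10000) = 720/1903

P(the patient has the disease|the test is positive) = 720/1903 ≈ 37.83%


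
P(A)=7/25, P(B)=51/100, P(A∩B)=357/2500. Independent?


P(A)×P(B) = 357/2500
P(A∩B) = 357/2500
Equal ✓ → Independent

Yes, independent


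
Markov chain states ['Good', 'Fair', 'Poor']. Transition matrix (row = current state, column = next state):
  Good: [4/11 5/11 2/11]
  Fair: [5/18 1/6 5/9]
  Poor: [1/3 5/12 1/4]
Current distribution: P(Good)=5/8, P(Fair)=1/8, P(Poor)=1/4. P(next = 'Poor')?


P(next=Poor) = Σᵢ P(now=i)×P(i→Poor)
= 5/8×2/11 + 1/8×5/9 + 1/4×1/4
= 5/44 + 5/72 + 1/16 = 389/1584

P = 389/1584 ≈ 0.2456


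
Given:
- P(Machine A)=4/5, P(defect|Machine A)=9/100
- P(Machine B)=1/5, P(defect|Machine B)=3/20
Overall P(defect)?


P(B) = Σ P(B|Aᵢ)×P(Aᵢ)
  9/100×4/5 = 9/125
  3/20×1/5 = 3/100
Sum = 51/500

P(defect) = 51/500 ≈ 10.20%


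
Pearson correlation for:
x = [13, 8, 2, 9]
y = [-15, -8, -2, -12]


n=4, Σx=32, Σy=-37, Σxy=-371, Σx²=318, Σy²=437
r = (4×(-371) - 32×(-37))/√((4×318 - 32²)(4×437 - (-37)²))
= -300/√(248×379) = -300/√93992 ≈ -300/306.5811 ≈ -0.9785

r ≈ -0.9785


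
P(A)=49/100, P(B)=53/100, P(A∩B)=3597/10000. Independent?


P(A)×P(B) = 2597/10000
P(A∩B) = 3597/10000
Not equal → NOT independent

No, not independent


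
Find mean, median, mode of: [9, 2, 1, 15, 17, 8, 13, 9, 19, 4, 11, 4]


Sorted: [1, 2, 4, 4, 8, 9, 9, 11, 13, 15, 17, 19]
Mean = 112/12 = 28/3
Median = 9
Freq: {9: 2, 2: 1, 1: 1, 15: 1, 17: 1, 8: 1, 13: 1, 19: 1, 4: 2, 11: 1}
Mode: [4, 9]

Mean=28/3, Median=9, Mode=[4, 9]


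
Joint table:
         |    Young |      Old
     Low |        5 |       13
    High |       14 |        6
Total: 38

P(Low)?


P(Low) = (5+13)/38 = 18/38 = 9/19

P(Low) = 9/19 ≈ 47.37%


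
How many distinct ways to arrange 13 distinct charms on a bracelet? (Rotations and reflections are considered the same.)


Free circular arrangements: rotations and reflections both identified.
(n-1)!/2 = 12!/2 = 479001600/2 = 239500800

239500800


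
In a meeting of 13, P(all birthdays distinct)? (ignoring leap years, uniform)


P(all different) = Π(365-i)/365 for i=0..12
= (365/365)×(364/365)×...×(353/365)
= 0.805590

P ≈ 0.8056 ≈ 80.56%


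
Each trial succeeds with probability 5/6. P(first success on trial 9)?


Geometric: P(X=9) = (1-p)^(k-1)×p = (1/6)^8×5/6 = 5/10077696

P(X=9) = 5/10077696 ≈ 0.00%


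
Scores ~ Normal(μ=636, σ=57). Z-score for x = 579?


z = (x - μ)/σ = (579 - 636)/57 = -1.0

z = -1.0


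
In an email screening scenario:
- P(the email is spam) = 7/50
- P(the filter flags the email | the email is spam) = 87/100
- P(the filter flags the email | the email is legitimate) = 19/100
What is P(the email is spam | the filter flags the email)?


Using Bayes' theorem:
P(A|B) = P(B|A)·P(A) / P(B)

P(the filter flags the email) = 87/100 × 7/50 + 19/100 × 43/50
= 609/5000 + 817/5000 = 713/2500

P(the email is spam|the filter flags the email) = (609/5000) / (713/2500) = 609/1426

P(the email is spam|the filter flags the email) = 609/1426 ≈ 42.71%


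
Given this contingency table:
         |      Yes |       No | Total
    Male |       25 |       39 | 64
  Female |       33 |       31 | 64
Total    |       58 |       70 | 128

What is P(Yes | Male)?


P(Yes | Male) = 25/(25+39) = 25/64

P(Yes|Male) = 25/64 ≈ 39.06%


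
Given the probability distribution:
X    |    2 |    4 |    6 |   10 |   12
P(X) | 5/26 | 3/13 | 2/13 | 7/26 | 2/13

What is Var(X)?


E[X] = 88/13
E[X²] = 768/13
Var(X) = E[X²] - (E[X])² = 768/13 - 7744/169 = 2240/169

Var(X) = 2240/169 ≈ 13.2544


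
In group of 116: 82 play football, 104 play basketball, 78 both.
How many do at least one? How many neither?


|A∪B| = 82+104-78 = 108
Neither = 116-108 = 8

At least one: 108; Neither: 8


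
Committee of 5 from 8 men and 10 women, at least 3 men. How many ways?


Count by #men:
  3M,2W: C(8,3)×C(10,2)=2520
  4M,1W: C(8,4)×C(10,1)=700
  5M,0W: C(8,5)×C(10,0)=56
Total = 3276

3276


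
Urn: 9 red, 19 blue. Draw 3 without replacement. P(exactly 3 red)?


Hypergeometric: C(9,3)×C(19,0)/C(28,3)
= 84×1/3276 = 1/39

P(X=3) = 1/39 ≈ 2.56%


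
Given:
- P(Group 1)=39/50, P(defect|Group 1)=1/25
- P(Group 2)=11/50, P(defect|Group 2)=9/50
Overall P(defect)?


P(B) = Σ P(B|Aᵢ)×P(Aᵢ)
  1/25×39/50 = 39/1250
  9/50×11/50 = 99/2500
Sum = 177/2500

P(defect) = 177/2500 ≈ 7.08%


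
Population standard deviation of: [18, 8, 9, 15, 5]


Mean = 55/5 = 11
  (18-11)²=49
  (8-11)²=9
  (9-11)²=4
  (15-11)²=16
  (5-11)²=36
Σ(x-μ)² = 114
σ² = 114/5

σ = √(114/5) ≈ 4.7749


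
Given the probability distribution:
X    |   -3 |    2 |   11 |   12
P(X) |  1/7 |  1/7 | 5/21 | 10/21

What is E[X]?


E[X] = Σ x·P(X=x)
= (-3)×(1/7) + (2)×(1/7) + (11)×(5/21) + (12)×(10/21)
= 172/21

E[X] = 172/21


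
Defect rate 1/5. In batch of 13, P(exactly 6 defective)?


Binomial: P(X=6) = C(13,6)×p^6×(1-p)^7
= 1716 × 1/15625 × 16384/78125 = 28114944/1220703125

P(X=6) = 28114944/1220703125 ≈ 2.30%


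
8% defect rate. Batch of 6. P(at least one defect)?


P(all good) = (23/25)^6 = 148035889/244140625
P(≥1 defect) = 96104736/244140625

P = 96104736/244140625 ≈ 39.36%


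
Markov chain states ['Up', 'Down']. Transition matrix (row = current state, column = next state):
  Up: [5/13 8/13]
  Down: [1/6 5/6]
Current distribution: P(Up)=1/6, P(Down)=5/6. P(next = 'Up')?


P(next=Up) = Σᵢ P(now=i)×P(i→Up)
= 1/6×5/13 + 5/6×1/6
= 5/78 + 5/36 = 95/468

P = 95/468 ≈ 0.2030


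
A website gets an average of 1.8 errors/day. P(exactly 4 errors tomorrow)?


Poisson(λ=1.8): P(X=4) = e^(-λ)×λ^k/k!
= e^(-1.8) × 1.8^4 / 4!
≈ 0.1652988882 × 10.4976 / 24 ≈ 0.072302

P(X=4) ≈ 0.072302 ≈ 7.23%


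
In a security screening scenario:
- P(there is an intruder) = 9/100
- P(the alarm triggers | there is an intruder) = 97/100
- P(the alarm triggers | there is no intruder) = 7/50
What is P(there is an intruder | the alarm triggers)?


Using Bayes' theorem:
P(A|B) = P(B|A)·P(A) / P(B)

P(the alarm triggers) = 97/100 × 9/100 + 7/50 × 91/100
= 873/10000 + 637/5000 = 2147/10000

P(there is an intruder|the alarm triggers) = (873/10000) / (2147/10000) = 873/2147

P(there is an intruder|the alarm triggers) = 873/2147 ≈ 40.66%


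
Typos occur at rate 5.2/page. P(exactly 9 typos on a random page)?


Poisson(λ=5.2): P(X=9) = e^(-λ)×λ^k/k!
= e^(-5.2) × 5.2^9 / 9!
≈ 0.005516564421 × 2779905.88364 / 362880 ≈ 0.042261

P(X=9) ≈ 0.042261 ≈ 4.23%


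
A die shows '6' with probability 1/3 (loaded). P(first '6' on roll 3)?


Geometric: P(X=3) = (1-p)^(k-1)×p = (2/3)^2×1/3 = 4/27

P(X=3) = 4/27 ≈ 14.81%


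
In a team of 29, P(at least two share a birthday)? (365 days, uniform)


P(all different) = Π(365-i)/365 for i=0..28
= 0.319031
P(match) = 1 - 0.319031 = 0.680969

P ≈ 0.6810 ≈ 68.10%


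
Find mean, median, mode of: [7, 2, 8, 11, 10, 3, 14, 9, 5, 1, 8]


Sorted: [1, 2, 3, 5, 7, 8, 8, 9, 10, 11, 14]
Mean = 78/11
Median = 8
Freq: {7: 1, 2: 1, 8: 2, 11: 1, 10: 1, 3: 1, 14: 1, 9: 1, 5: 1, 1: 1}
Mode: [8]

Mean=78/11, Median=8, Mode=8


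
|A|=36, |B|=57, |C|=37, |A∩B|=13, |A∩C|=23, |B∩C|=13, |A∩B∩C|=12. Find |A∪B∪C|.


|A∪B∪C| = 36+57+37-13-23-13+12 = 93

|A∪B∪C| = 93


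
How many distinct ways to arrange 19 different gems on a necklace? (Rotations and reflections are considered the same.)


Free circular arrangements: rotations and reflections both identified.
(n-1)!/2 = 18!/2 = 6402373705728000/2 = 3201186852864000

3201186852864000


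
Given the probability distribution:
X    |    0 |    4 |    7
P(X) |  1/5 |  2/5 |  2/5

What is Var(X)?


E[X] = 22/5
E[X²] = 26
Var(X) = E[X²] - (E[X])² = 26 - 484/25 = 166/25

Var(X) = 166/25 ≈ 6.6400


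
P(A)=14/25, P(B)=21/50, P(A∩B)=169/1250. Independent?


P(A)×P(B) = 147/625
P(A∩B) = 169/1250
Not equal → NOT independent

No, not independent


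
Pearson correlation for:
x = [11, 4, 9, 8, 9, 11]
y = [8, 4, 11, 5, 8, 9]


n=6, Σx=52, Σy=45, Σxy=414, Σx²=484, Σy²=371
r = (6×414 - 52×45)/√((6×484 - 52²)(6×371 - 45²))
= 144/√(200×201) = 144/√40200 ≈ 144/200.4994 ≈ 0.7182

r ≈ 0.7182


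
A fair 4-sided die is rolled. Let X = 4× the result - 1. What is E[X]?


E[die] = (1+4)/2 = 5/2
E[X] = 4×5/2 - 1 = 9

E[X] = 9


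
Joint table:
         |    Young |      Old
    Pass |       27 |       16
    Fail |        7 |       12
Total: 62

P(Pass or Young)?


P(Pass∨Young) = P(Pass) + P(Young) - P(Pass∧Young)
= (43 + 34 - 27)/62 = 50/62 = 25/31

P = 25/31 ≈ 80.65%


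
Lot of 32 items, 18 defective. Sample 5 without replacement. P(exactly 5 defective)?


Hypergeometric: C(18,5)×C(14,0)/C(32,5)
= 8568×1/201376 = 153/3596

P(X=5) = 153/3596 ≈ 4.25%


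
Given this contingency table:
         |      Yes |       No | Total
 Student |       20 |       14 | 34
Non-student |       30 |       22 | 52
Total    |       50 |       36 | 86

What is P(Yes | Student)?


P(Yes | Student) = 20/(20+14) = 20/34 = 10/17

P(Yes|Student) = 10/17 ≈ 58.82%


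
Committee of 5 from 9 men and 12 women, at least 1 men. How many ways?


Count by #men:
  1M,4W: C(9,1)×C(12,4)=4455
  2M,3W: C(9,2)×C(12,3)=7920
  3M,2W: C(9,3)×C(12,2)=5544
  4M,1W: C(9,4)×C(12,1)=1512
  5M,0W: C(9,5)×C(12,0)=126
Total = 19557

19557


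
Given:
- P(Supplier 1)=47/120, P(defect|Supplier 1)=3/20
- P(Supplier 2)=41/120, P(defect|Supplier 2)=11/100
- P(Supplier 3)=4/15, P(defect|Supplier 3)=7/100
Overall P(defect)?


P(B) = Σ P(B|Aᵢ)×P(Aᵢ)
  3/20×47/120 = 47/800
  11/100×41/120 = 451/12000
  7/100×4/15 = 7/375
Sum = 23/200

P(defect) = 23/200 ≈ 11.50%


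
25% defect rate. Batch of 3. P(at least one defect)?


P(all good) = (3/4)^3 = 27/64
P(≥1 defect) = 37/64

P = 37/64 ≈ 57.81%


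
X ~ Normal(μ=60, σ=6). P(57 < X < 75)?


z₁=(57-60)/6=-0.5, z₂=(75-60)/6=2.5
P = Φ(2.5) - Φ(-0.5) = 0.993790 - 0.308538 = 0.685252 ≈ 0.6853

P(57 < X < 75) ≈ 0.6853


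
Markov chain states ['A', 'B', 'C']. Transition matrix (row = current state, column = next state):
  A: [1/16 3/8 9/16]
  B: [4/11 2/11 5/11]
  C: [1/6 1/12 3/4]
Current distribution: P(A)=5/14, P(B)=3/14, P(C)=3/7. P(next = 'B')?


P(next=B) = Σᵢ P(now=i)×P(i→B)
= 5/14×3/8 + 3/14×2/11 + 3/7×1/12
= 15/112 + 3/77 + 1/28 = 257/1232

P = 257/1232 ≈ 0.2086


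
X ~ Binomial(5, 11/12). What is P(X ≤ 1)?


P(X ≤ 1) = Σ P(X=i) for i=0..1
P(X=0) = 1/248832
P(X=1) = 55/248832
Sum = 7/31104

P(X ≤ 1) = 7/31104 ≈ 0.02%


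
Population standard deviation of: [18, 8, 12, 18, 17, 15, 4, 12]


Mean = 104/8 = 13
  (18-13)²=25
  (8-13)²=25
  (12-13)²=1
  (18-13)²=25
  (17-13)²=16
  (15-13)²=4
  (4-13)²=81
  (12-13)²=1
Σ(x-μ)² = 178
σ² = 178/8 = 89/4

σ = √(89/4) ≈ 4.7170


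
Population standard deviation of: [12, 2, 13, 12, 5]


Mean = 44/5
  (12-44/5)²=256/25
  (2-44/5)²=1156/25
  (13-44/5)²=441/25
  (12-44/5)²=256/25
  (5-44/5)²=361/25
Σ(x-μ)² = 494/5
σ² = (494/5)/5 = 494/25

σ = √(494/25) ≈ 4.4452


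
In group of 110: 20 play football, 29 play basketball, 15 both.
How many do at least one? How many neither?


|A∪B| = 20+29-15 = 34
Neither = 110-34 = 76

At least one: 34; Neither: 76


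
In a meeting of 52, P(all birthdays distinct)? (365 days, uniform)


P(all different) = Π(365-i)/365 for i=0..51
= (365/365)×(364/365)×...×(314/365)
= 0.021995

P ≈ 0.0220 ≈ 2.20%


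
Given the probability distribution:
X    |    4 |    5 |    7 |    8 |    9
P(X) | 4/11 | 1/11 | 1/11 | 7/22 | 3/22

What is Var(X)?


E[X] = 139/22
E[X²] = 967/22
Var(X) = E[X²] - (E[X])² = 967/22 - 19321/484 = 1953/484

Var(X) = 1953/484 ≈ 4.0351


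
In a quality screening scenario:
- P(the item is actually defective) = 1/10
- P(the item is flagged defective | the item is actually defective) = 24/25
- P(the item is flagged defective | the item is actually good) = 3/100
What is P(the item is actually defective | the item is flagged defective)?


Using Bayes' theorem:
P(A|B) = P(B|A)·P(A) / P(B)

P(the item is flagged defective) = 24/25 × 1/10 + 3/100 × 9/10
= 12/125 + 27/1000 = 123/1000

P(the item is actually defective|the item is flagged defective) = (12/125) / (123/1000) = 32/41

P(the item is actually defective|the item is flagged defective) = 32/41 ≈ 78.05%


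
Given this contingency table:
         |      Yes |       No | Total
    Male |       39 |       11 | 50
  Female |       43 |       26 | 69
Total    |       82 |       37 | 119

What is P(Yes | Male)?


P(Yes | Male) = 39/(39+11) = 39/50

P(Yes|Male) = 39/50 ≈ 78.00%


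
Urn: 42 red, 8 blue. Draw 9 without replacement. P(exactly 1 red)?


Hypergeometric: C(42,1)×C(8,8)/C(50,9)
= 42×1/2505433700 = 3/178959550

P(X=1) = 3/178959550 ≈ 0.00%


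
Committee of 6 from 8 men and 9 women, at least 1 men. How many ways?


Count by #men:
  1M,5W: C(8,1)×C(9,5)=1008
  2M,4W: C(8,2)×C(9,4)=3528
  3M,3W: C(8,3)×C(9,3)=4704
  4M,2W: C(8,4)×C(9,2)=2520
  5M,1W: C(8,5)×C(9,1)=504
  6M,0W: C(8,6)×C(9,0)=28
Total = 12292

12292


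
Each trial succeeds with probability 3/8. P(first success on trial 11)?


Geometric: P(X=11) = (1-p)^(k-1)×p = (5/8)^10×3/8 = 29296875/8589934592

P(X=11) = 29296875/8589934592 ≈ 0.34%


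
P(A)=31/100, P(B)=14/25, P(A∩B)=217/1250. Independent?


P(A)×P(B) = 217/1250
P(A∩B) = 217/1250
Equal ✓ → Independent

Yes, independent


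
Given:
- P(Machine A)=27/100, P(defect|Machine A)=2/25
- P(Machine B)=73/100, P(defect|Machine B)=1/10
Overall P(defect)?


P(B) = Σ P(B|Aᵢ)×P(Aᵢ)
  2/25×27/100 = 27/1250
  1/10×73/100 = 73/1000
Sum = 473/5000

P(defect) = 473/5000 ≈ 9.46%


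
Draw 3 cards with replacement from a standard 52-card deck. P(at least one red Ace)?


P(not a red Ace) = 50/52 = 25/26
P(none in 3 draws) = (25/26)^3 = 15625/17576
P(≥1 red Ace) = 1 - 15625/17576 = 1951/17576

P = 1951/17576 ≈ 11.10%


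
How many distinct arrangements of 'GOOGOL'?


Letters: 6, freq: {'G': 2, 'O': 3, 'L': 1}
6!/(2!×3!×1!) = 720/12 = 60

60


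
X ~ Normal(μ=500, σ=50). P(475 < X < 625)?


z₁=(475-500)/50=-0.5, z₂=(625-500)/50=2.5
P = Φ(2.5) - Φ(-0.5) = 0.993790 - 0.308538 = 0.685252 ≈ 0.6853

P(475 < X < 625) ≈ 0.6853


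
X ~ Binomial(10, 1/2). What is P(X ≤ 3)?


P(X ≤ 3) = Σ P(X=i) for i=0..3
P(X=0) = 1/1024
P(X=1) = 5/512
P(X=2) = 45/1024
P(X=3) = 15/128
Sum = 11/64

P(X ≤ 3) = 11/64 ≈ 17.19%


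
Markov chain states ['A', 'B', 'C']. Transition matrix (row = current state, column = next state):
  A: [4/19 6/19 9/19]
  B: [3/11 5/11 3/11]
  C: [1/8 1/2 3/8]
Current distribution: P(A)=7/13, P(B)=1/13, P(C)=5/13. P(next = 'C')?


P(next=C) = Σᵢ P(now=i)×P(i→C)
= 7/13×9/19 + 1/13×3/11 + 5/13×3/8
= 63/247 + 3/143 + 15/104 = 9135/21736

P = 9135/21736 ≈ 0.4203


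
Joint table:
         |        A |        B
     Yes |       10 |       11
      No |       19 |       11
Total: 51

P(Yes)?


P(Yes) = (10+11)/51 = 21/51 = 7/17

P(Yes) = 7/17 ≈ 41.18%


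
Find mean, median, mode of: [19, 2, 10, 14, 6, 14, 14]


Sorted: [2, 6, 10, 14, 14, 14, 19]
Mean = 79/7
Median = 14
Freq: {19: 1, 2: 1, 10: 1, 14: 3, 6: 1}
Mode: [14]

Mean=79/7, Median=14, Mode=14


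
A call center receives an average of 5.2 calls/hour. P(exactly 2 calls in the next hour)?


Poisson(λ=5.2): P(X=2) = e^(-λ)×λ^k/k!
= e^(-5.2) × 5.2^2 / 2!
≈ 0.005516564421 × 27.04 / 2 ≈ 0.074584

P(X=2) ≈ 0.074584 ≈ 7.46%


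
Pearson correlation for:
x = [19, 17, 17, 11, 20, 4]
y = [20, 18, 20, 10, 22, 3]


n=6, Σx=88, Σy=93, Σxy=1588, Σx²=1476, Σy²=1717
r = (6×1588 - 88×93)/√((6×1476 - 88²)(6×1717 - 93²))
= 1344/√(1112×1653) = 1344/√1838136 ≈ 1344/1355.7787 ≈ 0.9913

r ≈ 0.9913


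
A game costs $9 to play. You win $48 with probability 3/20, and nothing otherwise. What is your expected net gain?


E[gain] = (48-9)×3/20 + (-9)×17/20
= 117/20 - 153/20 = -9/5

Expected net gain = $-9/5 ≈ $-1.80


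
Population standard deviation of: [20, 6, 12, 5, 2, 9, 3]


Mean = 57/7
  (20-57/7)²=6889/49
  (6-57/7)²=225/49
  (12-57/7)²=729/49
  (5-57/7)²=484/49
  (2-57/7)²=1849/49
  (9-57/7)²=36/49
  (3-57/7)²=1296/49
Σ(x-μ)² = 1644/7
σ² = (1644/7)/7 = 1644/49

σ = √(1644/49) ≈ 5.7923


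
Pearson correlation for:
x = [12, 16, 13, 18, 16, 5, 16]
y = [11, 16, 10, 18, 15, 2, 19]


n=7, Σx=96, Σy=91, Σxy=1396, Σx²=1430, Σy²=1391
r = (7×1396 - 96×91)/√((7×1430 - 96²)(7×1391 - 91²))
= 1036/√(794×1456) = 1036/√1156064 ≈ 1036/1075.2042 ≈ 0.9635

r ≈ 0.9635


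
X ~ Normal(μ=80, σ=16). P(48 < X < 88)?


z₁=(48-80)/16=-2.0, z₂=(88-80)/16=0.5
P = Φ(0.5) - Φ(-2.0) = 0.691462 - 0.022750 = 0.668712 ≈ 0.6687

P(48 < X < 88) ≈ 0.6687


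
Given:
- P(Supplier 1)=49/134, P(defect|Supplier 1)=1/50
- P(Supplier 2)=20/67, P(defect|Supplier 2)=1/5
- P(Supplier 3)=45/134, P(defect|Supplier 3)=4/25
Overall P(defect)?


P(B) = Σ P(B|Aᵢ)×P(Aᵢ)
  1/50×49/134 = 49/6700
  1/5×20/67 = 4/67
  4/25×45/134 = 18/335
Sum = 809/6700

P(defect) = 809/6700 ≈ 12.07%


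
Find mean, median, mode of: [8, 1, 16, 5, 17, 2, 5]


Sorted: [1, 2, 5, 5, 8, 16, 17]
Mean = 54/7
Median = 5
Freq: {8: 1, 1: 1, 16: 1, 5: 2, 17: 1, 2: 1}
Mode: [5]

Mean=54/7, Median=5, Mode=5


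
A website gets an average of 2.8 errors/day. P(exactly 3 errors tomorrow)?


Poisson(λ=2.8): P(X=3) = e^(-λ)×λ^k/k!
= e^(-2.8) × 2.8^3 / 3!
≈ 0.06081006263 × 21.952 / 6 ≈ 0.222484

P(X=3) ≈ 0.222484 ≈ 22.25%


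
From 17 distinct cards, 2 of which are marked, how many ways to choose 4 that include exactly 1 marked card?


Choose 1 of the 2 marked cards and 3 of the other 15 cards:
C(2,1)×C(15,3) = 2×455 = 910

910


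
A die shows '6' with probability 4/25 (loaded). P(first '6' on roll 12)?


Geometric: P(X=12) = (1-p)^(k-1)×p = (21/25)^11×4/25 = 1401110002168884/59604644775390625

P(X=12) = 1401110002168884/59604644775390625 ≈ 2.35%


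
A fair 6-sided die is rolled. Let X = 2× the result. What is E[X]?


E[die] = (1+6)/2 = 7/2
E[X] = 2 × 7/2 = 7

E[X] = 7


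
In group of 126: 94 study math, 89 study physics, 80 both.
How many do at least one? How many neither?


|A∪B| = 94+89-80 = 103
Neither = 126-103 = 23

At least one: 103; Neither: 23


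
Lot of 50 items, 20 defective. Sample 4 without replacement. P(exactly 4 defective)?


Hypergeometric: C(20,4)×C(30,0)/C(50,4)
= 4845×1/230300 = 969/46060

P(X=4) = 969/46060 ≈ 2.10%


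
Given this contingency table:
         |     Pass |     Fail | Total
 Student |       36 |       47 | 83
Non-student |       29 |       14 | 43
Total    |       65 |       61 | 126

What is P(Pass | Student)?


P(Pass | Student) = 36/(36+47) = 36/83

P(Pass|Student) = 36/83 ≈ 43.37%


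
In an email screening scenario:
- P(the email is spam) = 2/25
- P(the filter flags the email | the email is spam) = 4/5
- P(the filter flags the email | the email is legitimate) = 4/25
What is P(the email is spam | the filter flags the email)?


Using Bayes' theorem:
P(A|B) = P(B|A)·P(A) / P(B)

P(the filter flags the email) = 4/5 × 2/25 + 4/25 × 23/25
= 8/125 + 92/625 = 132/625

P(the email is spam|the filter flags the email) = (8/125) / (132/625) = 10/33

P(the email is spam|the filter flags the email) = 10/33 ≈ 30.30%


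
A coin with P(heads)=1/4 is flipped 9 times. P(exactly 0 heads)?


Binomial: P(X=0) = C(9,0)×p^0×(1-p)^9
= 1 × 1 × 19683/262144 = 19683/262144

P(X=0) = 19683/262144 ≈ 7.51%


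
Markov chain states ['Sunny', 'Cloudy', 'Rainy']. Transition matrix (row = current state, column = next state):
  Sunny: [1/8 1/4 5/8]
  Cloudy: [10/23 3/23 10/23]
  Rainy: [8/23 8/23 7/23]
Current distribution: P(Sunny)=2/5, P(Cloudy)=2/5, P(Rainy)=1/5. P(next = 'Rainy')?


P(next=Rainy) = Σᵢ P(now=i)×P(i→Rainy)
= 2/5×5/8 + 2/5×10/23 + 1/5×7/23
= 1/4 + 4/23 + 7/115 = 223/460

P = 223/460 ≈ 0.4848


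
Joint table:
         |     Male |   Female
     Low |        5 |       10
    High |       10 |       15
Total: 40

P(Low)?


P(Low) = (5+10)/40 = 15/40 = 3/8

P(Low) = 3/8 ≈ 37.50%


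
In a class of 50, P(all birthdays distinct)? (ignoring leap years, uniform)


P(all different) = Π(365-i)/365 for i=0..49
= (365/365)×(364/365)×...×(316/365)
= 0.029626

P ≈ 0.0296 ≈ 2.96%


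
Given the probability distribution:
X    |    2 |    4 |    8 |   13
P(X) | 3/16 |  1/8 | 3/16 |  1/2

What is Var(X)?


E[X] = 71/8
E[X²] = 397/4
Var(X) = E[X²] - (E[X])² = 397/4 - 5041/64 = 1311/64

Var(X) = 1311/64 ≈ 20.4844


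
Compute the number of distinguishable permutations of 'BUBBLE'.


Letters: 6, freq: {'B': 3, 'U': 1, 'L': 1, 'E': 1}
6!/(3!×1!×1!×1!) = 720/6 = 120

120


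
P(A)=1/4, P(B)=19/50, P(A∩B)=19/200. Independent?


P(A)×P(B) = 19/200
P(A∩B) = 19/200
Equal ✓ → Independent

Yes, independent


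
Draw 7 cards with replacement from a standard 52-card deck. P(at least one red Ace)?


P(not a red Ace) = 50/52 = 25/26
P(none in 7 draws) = (25/26)^7 = 6103515625/8031810176
P(≥1 red Ace) = 1 - 6103515625/8031810176 = 1928294551/8031810176

P = 1928294551/8031810176 ≈ 24.01%


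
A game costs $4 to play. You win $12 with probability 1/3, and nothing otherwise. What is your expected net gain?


E[gain] = (12-4)×1/3 + (-4)×2/3
= 8/3 - 8/3 = 0

Expected net gain = $0 ≈ $0.00


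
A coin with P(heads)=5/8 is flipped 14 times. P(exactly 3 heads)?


Binomial: P(X=3) = C(14,3)×p^3×(1-p)^11
= 364 × 125/512 × 177147/8589934592 = 2015047125/1099511627776

P(X=3) = 2015047125/1099511627776 ≈ 0.18%


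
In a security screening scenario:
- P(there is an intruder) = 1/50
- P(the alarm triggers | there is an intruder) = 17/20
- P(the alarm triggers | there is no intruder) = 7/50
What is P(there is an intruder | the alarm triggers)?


Using Bayes' theorem:
P(A|B) = P(B|A)·P(A) / P(B)

P(the alarm triggers) = 17/20 × 1/50 + 7/50 × 49/50
= 17/1000 + 343/2500 = 771/5000

P(there is an intruder|the alarm triggers) = (17/1000) / (771/5000) = 85/771

P(there is an intruder|the alarm triggers) = 85/771 ≈ 11.02%


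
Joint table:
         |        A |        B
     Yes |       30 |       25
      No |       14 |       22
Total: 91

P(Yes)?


P(Yes) = (30+25)/91 = 55/91

P(Yes) = 55/91 ≈ 60.44%


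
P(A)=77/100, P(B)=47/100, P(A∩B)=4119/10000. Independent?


P(A)×P(B) = 3619/10000
P(A∩B) = 4119/10000
Not equal → NOT independent

No, not independent


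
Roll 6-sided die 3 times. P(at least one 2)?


P(no 2)^3 = (5/6)^3 = 125/216
P(≥1) = 1 - 125/216 = 91/216

P = 91/216 ≈ 42.13%


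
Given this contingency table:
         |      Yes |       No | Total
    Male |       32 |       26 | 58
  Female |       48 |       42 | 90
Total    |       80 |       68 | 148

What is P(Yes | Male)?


P(Yes | Male) = 32/(32+26) = 32/58 = 16/29

P(Yes|Male) = 16/29 ≈ 55.17%


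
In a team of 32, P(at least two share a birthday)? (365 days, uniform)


P(all different) = Π(365-i)/365 for i=0..31
= 0.246652
P(match) = 1 - 0.246652 = 0.753348

P ≈ 0.7533 ≈ 75.33%


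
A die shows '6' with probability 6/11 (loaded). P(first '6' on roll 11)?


Geometric: P(X=11) = (1-p)^(k-1)×p = (5/11)^10×6/11 = 58593750/285311670611

P(X=11) = 58593750/285311670611 ≈ 0.02%


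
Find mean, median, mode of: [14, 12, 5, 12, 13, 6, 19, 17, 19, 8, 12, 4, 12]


Sorted: [4, 5, 6, 8, 12, 12, 12, 12, 13, 14, 17, 19, 19]
Mean = 153/13
Median = 12
Freq: {14: 1, 12: 4, 5: 1, 13: 1, 6: 1, 19: 2, 17: 1, 8: 1, 4: 1}
Mode: [12]

Mean=153/13, Median=12, Mode=12


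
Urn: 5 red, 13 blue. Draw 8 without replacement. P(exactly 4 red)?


Hypergeometric: C(5,4)×C(13,4)/C(18,8)
= 5×715/43758 = 25/306

P(X=4) = 25/306 ≈ 8.17%


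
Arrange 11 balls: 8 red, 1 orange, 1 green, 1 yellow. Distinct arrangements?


11!/(8!×1!×1!×1!) = 990

990


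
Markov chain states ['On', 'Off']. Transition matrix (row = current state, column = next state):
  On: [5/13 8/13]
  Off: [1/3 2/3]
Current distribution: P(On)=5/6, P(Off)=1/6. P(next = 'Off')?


P(next=Off) = Σᵢ P(now=i)×P(i→Off)
= 5/6×8/13 + 1/6×2/3
= 20/39 + 1/9 = 73/117

P = 73/117 ≈ 0.6239


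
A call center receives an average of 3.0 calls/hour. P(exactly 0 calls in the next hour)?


Poisson(λ=3.0): P(X=0) = e^(-λ)×λ^k/k!
= e^(-3.0) × 3.0^0 / 0!
≈ 0.04978706837 × 1 / 1 ≈ 0.049787

P(X=0) ≈ 0.049787 ≈ 4.98%


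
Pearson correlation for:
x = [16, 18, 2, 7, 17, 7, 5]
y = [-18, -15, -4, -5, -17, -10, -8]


n=7, Σx=72, Σy=-77, Σxy=-1000, Σx²=996, Σy²=1043
r = (7×(-1000) - 72×(-77))/√((7×996 - 72²)(7×1043 - (-77)²))
= -1456/√(1788×1372) = -1456/√2453136 ≈ -1456/1566.2490 ≈ -0.9296

r ≈ -0.9296


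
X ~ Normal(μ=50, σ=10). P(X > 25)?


z = (25-50)/10 = -2.5
P(X > 25) = 1 - P(Z ≤ -2.5) = 1 - 0.0062 = 0.9938

P(X > 25) ≈ 0.9938


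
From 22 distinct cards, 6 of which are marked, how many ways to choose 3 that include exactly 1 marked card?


Choose 1 of the 6 marked cards and 2 of the other 16 cards:
C(6,1)×C(16,2) = 6×120 = 720

720


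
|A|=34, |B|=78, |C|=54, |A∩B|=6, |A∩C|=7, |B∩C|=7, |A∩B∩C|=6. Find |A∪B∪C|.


|A∪B∪C| = 34+78+54-6-7-7+6 = 152

|A∪B∪C| = 152


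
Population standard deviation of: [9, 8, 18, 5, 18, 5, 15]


Mean = 78/7
  (9-78/7)²=225/49
  (8-78/7)²=484/49
  (18-78/7)²=2304/49
  (5-78/7)²=1849/49
  (18-78/7)²=2304/49
  (5-78/7)²=1849/49
  (15-78/7)²=729/49
Σ(x-μ)² = 1392/7
σ² = (1392/7)/7 = 1392/49

σ = √(1392/49) ≈ 5.3299


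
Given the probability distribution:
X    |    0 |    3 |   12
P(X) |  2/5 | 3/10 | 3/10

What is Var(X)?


E[X] = 9/2
E[X²] = 459/10
Var(X) = E[X²] - (E[X])² = 459/10 - 81/4 = 513/20

Var(X) = 513/20 ≈ 25.6500


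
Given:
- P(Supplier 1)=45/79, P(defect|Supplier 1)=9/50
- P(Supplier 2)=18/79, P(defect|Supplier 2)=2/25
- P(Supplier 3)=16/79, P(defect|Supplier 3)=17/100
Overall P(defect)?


P(B) = Σ P(B|Aᵢ)×P(Aᵢ)
  9/50×45/79 = 81/790
  2/25×18/79 = 36/1975
  17/100×16/79 = 68/1975
Sum = 613/3950

P(defect) = 613/3950 ≈ 15.52%


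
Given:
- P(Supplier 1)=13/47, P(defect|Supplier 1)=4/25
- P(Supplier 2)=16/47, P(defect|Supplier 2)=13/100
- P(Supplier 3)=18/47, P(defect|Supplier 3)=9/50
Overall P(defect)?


P(B) = Σ P(B|Aᵢ)×P(Aᵢ)
  4/25×13/47 = 52/1175
  13/100×16/47 = 52/1175
  9/50×18/47 = 81/1175
Sum = 37/235

P(defect) = 37/235 ≈ 15.74%


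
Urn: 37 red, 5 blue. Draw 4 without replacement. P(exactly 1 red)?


Hypergeometric: C(37,1)×C(5,3)/C(42,4)
= 37×10/111930 = 37/11193

P(X=1) = 37/11193 ≈ 0.33%


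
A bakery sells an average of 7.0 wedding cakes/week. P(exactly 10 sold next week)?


Poisson(λ=7.0): P(X=10) = e^(-λ)×λ^k/k!
= e^(-7.0) × 7.0^10 / 10!
≈ 0.0009118819656 × 282475249 / 3628800 ≈ 0.070983

P(X=10) ≈ 0.070983 ≈ 7.10%


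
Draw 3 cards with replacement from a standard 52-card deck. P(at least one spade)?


P(not a spade) = 39/52 = 3/4
P(none in 3 draws) = (3/4)^3 = 27/64
P(≥1 spade) = 1 - 27/64 = 37/64

P = 37/64 ≈ 57.81%


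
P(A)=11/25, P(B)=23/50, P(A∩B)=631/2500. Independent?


P(A)×P(B) = 253/1250
P(A∩B) = 631/2500
Not equal → NOT independent

No, not independent


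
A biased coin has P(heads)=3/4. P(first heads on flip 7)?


Geometric: P(X=7) = (1-p)^(k-1)×p = (1/4)^6×3/4 = 3/16384

P(X=7) = 3/16384 ≈ 0.02%


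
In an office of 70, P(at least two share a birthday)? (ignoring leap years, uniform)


P(all different) = Π(365-i)/365 for i=0..69
= 0.000840
P(match) = 1 - 0.000840 = 0.999160

P ≈ 0.9992 ≈ 99.92%


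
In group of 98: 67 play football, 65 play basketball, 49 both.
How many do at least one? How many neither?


|A∪B| = 67+65-49 = 83
Neither = 98-83 = 15

At least one: 83; Neither: 15


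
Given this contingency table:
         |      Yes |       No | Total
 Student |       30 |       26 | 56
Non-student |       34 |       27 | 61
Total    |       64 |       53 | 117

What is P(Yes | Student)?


P(Yes | Student) = 30/(30+26) = 30/56 = 15/28

P(Yes|Student) = 15/28 ≈ 53.57%


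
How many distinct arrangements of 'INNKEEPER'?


Letters: 9, freq: {'I': 1, 'N': 2, 'K': 1, 'E': 3, 'P': 1, 'R': 1}
9!/(1!×2!×1!×3!×1!×1!) = 362880/12 = 30240

30240


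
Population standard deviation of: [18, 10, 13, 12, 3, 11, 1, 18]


Mean = 86/8 = 43/4
  (18-43/4)²=841/16
  (10-43/4)²=9/16
  (13-43/4)²=81/16
  (12-43/4)²=25/16
  (3-43/4)²=961/16
  (11-43/4)²=1/16
  (1-43/4)²=1521/16
  (18-43/4)²=841/16
Σ(x-μ)² = 535/2
σ² = (535/2)/8 = 535/16

σ = √(535/16) ≈ 5.7825


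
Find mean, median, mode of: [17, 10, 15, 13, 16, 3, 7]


Sorted: [3, 7, 10, 13, 15, 16, 17]
Mean = 81/7
Median = 13
Freq: {17: 1, 10: 1, 15: 1, 13: 1, 16: 1, 3: 1, 7: 1}
Mode: No mode

Mean=81/7, Median=13, Mode=No mode


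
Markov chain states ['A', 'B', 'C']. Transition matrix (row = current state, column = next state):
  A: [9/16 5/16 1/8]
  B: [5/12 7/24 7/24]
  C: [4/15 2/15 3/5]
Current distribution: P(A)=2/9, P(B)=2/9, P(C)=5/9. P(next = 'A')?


P(next=A) = Σᵢ P(now=i)×P(i→A)
= 2/9×9/16 + 2/9×5/12 + 5/9×4/15
= 1/8 + 5/54 + 4/27 = 79/216

P = 79/216 ≈ 0.3657


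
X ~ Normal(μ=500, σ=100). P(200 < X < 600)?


z₁=(200-500)/100=-3.0, z₂=(600-500)/100=1.0
P = Φ(1.0) - Φ(-3.0) = 0.841345 - 0.001350 = 0.839995 ≈ 0.8400

P(200 < X < 600) ≈ 0.8400


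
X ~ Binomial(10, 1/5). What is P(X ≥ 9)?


P(X ≥ 9) = Σ P(X=i) for i=9..10
P(X=9) = 8/1953125
P(X=10) = 1/9765625
Sum = 41/9765625

P(X ≥ 9) = 41/9765625 ≈ 0.00%


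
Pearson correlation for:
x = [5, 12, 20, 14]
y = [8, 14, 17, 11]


n=4, Σx=51, Σy=50, Σxy=702, Σx²=765, Σy²=670
r = (4×702 - 51×50)/√((4×765 - 51²)(4×670 - 50²))
= 258/√(459×180) = 258/√82620 ≈ 258/287.4369 ≈ 0.8976

r ≈ 0.8976


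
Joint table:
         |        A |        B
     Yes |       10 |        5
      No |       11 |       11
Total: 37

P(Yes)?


P(Yes) = (10+5)/37 = 15/37

P(Yes) = 15/37 ≈ 40.54%


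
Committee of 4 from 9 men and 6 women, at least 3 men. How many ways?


Count by #men:
  3M,1W: C(9,3)×C(6,1)=504
  4M,0W: C(9,4)×C(6,0)=126
Total = 630

630


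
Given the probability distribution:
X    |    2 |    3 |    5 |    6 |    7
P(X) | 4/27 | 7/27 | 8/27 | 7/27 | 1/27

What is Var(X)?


E[X] = 118/27
E[X²] = 580/27
Var(X) = E[X²] - (E[X])² = 580/27 - 13924/729 = 1736/729

Var(X) = 1736/729 ≈ 2.3813


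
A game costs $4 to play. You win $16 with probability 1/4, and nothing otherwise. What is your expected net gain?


E[gain] = (16-4)×1/4 + (-4)×3/4
= 3 - 3 = 0

Expected net gain = $0 ≈ $0.00


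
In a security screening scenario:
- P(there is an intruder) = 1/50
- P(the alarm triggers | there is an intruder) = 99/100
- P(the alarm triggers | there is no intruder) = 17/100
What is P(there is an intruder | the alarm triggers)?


Using Bayes' theorem:
P(A|B) = P(B|A)·P(A) / P(B)

P(the alarm triggers) = 99/100 × 1/50 + 17/100 × 49/50
= 99/5000 + 833/5000 = 233/1250

P(there is an intruder|the alarm triggers) = (99/5000) / (233/1250) = 99/932

P(there is an intruder|the alarm triggers) = 99/932 ≈ 10.62%


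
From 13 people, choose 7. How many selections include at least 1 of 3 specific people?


Complement: C(13,7) - C(10,7) = 1716 - 120 = 1596

1596


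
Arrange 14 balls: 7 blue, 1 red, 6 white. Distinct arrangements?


14!/(7!×1!×6!) = 24024

24024


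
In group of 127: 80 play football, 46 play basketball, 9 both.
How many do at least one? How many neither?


|A∪B| = 80+46-9 = 117
Neither = 127-117 = 10

At least one: 117; Neither: 10


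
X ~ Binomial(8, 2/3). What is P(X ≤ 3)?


P(X ≤ 3) = Σ P(X=i) for i=0..3
P(X=0) = 1/6561
P(X=1) = 16/6561
P(X=2) = 112/6561
P(X=3) = 448/6561
Sum = 577/6561

P(X ≤ 3) = 577/6561 ≈ 8.79%


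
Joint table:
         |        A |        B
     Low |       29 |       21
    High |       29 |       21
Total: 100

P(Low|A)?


P(Low|A) = 29/(29+29) = 29/58 = 1/2

P = 1/2 ≈ 50.00%


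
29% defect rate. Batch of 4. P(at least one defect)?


P(all good) = (71/100)^4 = 25411681/100000000
P(≥1 defect) = 74588319/100000000

P = 74588319/100000000 ≈ 74.59%


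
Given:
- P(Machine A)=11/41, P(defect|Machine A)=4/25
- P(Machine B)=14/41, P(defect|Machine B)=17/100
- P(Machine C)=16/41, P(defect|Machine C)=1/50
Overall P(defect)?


P(B) = Σ P(B|Aᵢ)×P(Aᵢ)
  4/25×11/41 = 44/1025
  17/100×14/41 = 119/2050
  1/50×16/41 = 8/1025
Sum = 223/2050

P(defect) = 223/2050 ≈ 10.88%


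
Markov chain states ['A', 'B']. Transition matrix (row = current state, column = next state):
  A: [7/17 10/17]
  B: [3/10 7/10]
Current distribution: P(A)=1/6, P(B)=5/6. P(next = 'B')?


P(next=B) = Σᵢ P(now=i)×P(i→B)
= 1/6×10/17 + 5/6×7/10
= 5/51 + 7/12 = 139/204

P = 139/204 ≈ 0.6814


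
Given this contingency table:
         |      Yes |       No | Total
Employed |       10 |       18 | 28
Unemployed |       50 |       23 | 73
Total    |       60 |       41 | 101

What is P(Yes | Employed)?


P(Yes | Employed) = 10/(10+18) = 10/28 = 5/14

P(Yes|Employed) = 5/14 ≈ 35.71%


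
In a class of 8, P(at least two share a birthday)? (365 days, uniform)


P(all different) = Π(365-i)/365 for i=0..7
= 0.925665
P(match) = 1 - 0.925665 = 0.074335

P ≈ 0.0743 ≈ 7.43%


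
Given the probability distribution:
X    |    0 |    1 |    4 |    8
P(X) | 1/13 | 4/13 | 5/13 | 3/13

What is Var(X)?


E[X] = 48/13
E[X²] = 276/13
Var(X) = E[X²] - (E[X])² = 276/13 - 2304/169 = 1284/169

Var(X) = 1284/169 ≈ 7.5976


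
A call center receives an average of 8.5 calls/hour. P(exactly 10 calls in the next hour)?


Poisson(λ=8.5): P(X=10) = e^(-λ)×λ^k/k!
= e^(-8.5) × 8.5^10 / 10!
≈ 0.000203468369 × 1968744043.41 / 3628800 ≈ 0.110388

P(X=10) ≈ 0.110388 ≈ 11.04%
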